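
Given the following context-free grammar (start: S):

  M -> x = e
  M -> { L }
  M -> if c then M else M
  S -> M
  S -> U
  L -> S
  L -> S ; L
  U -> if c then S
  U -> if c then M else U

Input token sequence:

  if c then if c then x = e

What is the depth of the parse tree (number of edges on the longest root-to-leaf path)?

6

[S [U if c then [S [U if c then [S [M x = e]]]]]]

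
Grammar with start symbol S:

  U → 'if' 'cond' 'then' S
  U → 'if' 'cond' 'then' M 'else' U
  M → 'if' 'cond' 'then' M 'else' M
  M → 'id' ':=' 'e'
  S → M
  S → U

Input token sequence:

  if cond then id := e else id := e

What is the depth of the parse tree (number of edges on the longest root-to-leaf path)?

[S [M if cond then [M id := e] else [M id := e]]]

3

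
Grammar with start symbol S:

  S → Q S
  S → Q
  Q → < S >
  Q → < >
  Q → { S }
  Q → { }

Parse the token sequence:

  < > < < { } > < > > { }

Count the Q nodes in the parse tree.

6

[S [Q < >] [S [Q < [S [Q < [S [Q { }]] >] [S [Q < >]]] >] [S [Q { }]]]]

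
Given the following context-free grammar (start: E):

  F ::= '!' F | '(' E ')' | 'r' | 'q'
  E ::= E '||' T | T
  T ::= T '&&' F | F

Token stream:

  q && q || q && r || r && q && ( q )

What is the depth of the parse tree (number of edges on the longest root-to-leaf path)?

6

[E [E [E [T [T [F q]] && [F q]]] || [T [T [F q]] && [F r]]] || [T [T [T [F r]] && [F q]] && [F ( [E [T [F q]]] )]]]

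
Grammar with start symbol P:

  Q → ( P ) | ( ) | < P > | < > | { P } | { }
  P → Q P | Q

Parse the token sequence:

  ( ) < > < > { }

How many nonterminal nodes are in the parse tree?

8

[P [Q ( )] [P [Q < >] [P [Q < >] [P [Q { }]]]]]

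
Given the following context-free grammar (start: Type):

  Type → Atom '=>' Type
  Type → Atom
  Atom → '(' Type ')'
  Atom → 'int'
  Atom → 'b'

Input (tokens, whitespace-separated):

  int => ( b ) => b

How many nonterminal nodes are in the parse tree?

[Type [Atom int] => [Type [Atom ( [Type [Atom b]] )] => [Type [Atom b]]]]

8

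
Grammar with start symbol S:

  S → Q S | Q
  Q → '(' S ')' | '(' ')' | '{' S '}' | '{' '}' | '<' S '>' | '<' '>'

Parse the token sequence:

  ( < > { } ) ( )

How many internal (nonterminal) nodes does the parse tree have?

8

[S [Q ( [S [Q < >] [S [Q { }]]] )] [S [Q ( )]]]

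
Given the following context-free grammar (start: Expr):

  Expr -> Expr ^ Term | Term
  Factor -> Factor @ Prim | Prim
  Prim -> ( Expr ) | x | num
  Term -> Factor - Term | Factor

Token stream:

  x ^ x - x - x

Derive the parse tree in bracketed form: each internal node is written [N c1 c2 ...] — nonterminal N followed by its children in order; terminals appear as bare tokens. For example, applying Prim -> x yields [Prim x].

[Expr [Expr [Term [Factor [Prim x]]]] ^ [Term [Factor [Prim x]] - [Term [Factor [Prim x]] - [Term [Factor [Prim x]]]]]]

Expr
Expr ^ Term
Term ^ Term
Factor ^ Term
Prim ^ Term
x ^ Term
x ^ Factor - Term
x ^ Prim - Term
x ^ x - Term
x ^ x - Factor - Term
x ^ x - Prim - Term
x ^ x - x - Term
x ^ x - x - Factor
x ^ x - x - Prim
x ^ x - x - x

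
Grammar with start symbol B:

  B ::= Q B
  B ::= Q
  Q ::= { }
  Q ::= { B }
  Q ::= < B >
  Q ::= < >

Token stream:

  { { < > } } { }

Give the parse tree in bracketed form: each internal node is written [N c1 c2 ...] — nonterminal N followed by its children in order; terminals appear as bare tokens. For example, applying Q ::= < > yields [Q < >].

B
Q B
{ B } B
{ Q } B
{ { B } } B
{ { Q } } B
{ { < > } } B
{ { < > } } Q
{ { < > } } { }

[B [Q { [B [Q { [B [Q < >]] }]] }] [B [Q { }]]]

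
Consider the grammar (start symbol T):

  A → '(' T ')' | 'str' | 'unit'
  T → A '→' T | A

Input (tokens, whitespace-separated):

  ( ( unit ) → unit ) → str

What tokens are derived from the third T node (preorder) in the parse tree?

[T [A ( [T [A ( [T [A unit]] )] → [T [A unit]]] )] → [T [A str]]]

unit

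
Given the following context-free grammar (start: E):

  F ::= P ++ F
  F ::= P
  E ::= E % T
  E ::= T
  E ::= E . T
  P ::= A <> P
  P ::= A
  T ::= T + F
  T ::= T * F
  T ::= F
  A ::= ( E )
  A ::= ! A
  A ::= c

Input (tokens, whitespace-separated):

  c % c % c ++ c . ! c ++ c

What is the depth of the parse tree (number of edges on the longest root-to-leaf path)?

8

[E [E [E [E [T [F [P [A c]]]]] % [T [F [P [A c]]]]] % [T [F [P [A c]] ++ [F [P [A c]]]]]] . [T [F [P [A ! [A c]]] ++ [F [P [A c]]]]]]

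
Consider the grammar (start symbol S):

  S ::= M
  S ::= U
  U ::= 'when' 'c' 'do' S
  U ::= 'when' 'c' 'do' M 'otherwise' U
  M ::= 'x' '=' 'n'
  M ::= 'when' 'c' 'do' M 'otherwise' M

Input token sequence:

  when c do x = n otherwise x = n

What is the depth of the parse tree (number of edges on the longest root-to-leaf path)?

3

[S [M when c do [M x = n] otherwise [M x = n]]]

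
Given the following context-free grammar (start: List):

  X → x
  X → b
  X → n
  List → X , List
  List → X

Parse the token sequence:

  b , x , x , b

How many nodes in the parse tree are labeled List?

[List [X b] , [List [X x] , [List [X x] , [List [X b]]]]]

4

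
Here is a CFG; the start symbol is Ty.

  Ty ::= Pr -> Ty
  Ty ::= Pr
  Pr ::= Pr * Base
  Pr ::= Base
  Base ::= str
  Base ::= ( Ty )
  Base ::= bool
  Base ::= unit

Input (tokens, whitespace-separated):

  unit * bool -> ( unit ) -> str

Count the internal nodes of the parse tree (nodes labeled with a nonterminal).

14

[Ty [Pr [Pr [Base unit]] * [Base bool]] -> [Ty [Pr [Base ( [Ty [Pr [Base unit]]] )]] -> [Ty [Pr [Base str]]]]]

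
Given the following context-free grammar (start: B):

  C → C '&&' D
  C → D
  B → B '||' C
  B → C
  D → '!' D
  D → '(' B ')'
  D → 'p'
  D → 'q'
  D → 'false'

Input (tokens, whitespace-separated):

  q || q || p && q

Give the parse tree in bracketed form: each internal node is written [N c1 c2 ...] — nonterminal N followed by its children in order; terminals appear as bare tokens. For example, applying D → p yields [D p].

[B [B [B [C [D q]]] || [C [D q]]] || [C [C [D p]] && [D q]]]

B
B || C
B || C || C
C || C || C
D || C || C
q || C || C
q || D || C
q || q || C
q || q || C && D
q || q || D && D
q || q || p && D
q || q || p && q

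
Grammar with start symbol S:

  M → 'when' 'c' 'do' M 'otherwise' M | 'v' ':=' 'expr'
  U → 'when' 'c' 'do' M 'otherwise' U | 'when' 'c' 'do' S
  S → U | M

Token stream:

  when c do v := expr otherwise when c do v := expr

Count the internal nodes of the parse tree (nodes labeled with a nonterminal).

[S [U when c do [M v := expr] otherwise [U when c do [S [M v := expr]]]]]

6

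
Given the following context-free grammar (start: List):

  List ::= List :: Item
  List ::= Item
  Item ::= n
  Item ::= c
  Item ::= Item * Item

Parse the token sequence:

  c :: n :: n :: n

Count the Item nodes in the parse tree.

[List [List [List [List [Item c]] :: [Item n]] :: [Item n]] :: [Item n]]

4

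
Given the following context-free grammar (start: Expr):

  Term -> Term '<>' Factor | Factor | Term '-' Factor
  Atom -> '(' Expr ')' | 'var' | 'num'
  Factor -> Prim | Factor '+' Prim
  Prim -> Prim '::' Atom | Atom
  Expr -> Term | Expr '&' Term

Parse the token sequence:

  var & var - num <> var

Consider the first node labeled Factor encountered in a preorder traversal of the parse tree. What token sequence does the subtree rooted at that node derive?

var

[Expr [Expr [Term [Factor [Prim [Atom var]]]]] & [Term [Term [Term [Factor [Prim [Atom var]]]] - [Factor [Prim [Atom num]]]] <> [Factor [Prim [Atom var]]]]]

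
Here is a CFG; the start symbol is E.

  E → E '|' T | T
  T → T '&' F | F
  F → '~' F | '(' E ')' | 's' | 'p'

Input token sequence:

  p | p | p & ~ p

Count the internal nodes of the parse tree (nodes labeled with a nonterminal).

[E [E [E [T [F p]]] | [T [F p]]] | [T [T [F p]] & [F ~ [F p]]]]

12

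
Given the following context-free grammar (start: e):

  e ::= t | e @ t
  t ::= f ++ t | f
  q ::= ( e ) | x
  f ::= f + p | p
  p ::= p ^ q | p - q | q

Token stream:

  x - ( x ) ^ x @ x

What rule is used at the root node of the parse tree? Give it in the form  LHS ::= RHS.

e ::= e @ t

[e [e [t [f [p [p [p [q x]] - [q ( [e [t [f [p [q x]]]]] )]] ^ [q x]]]]] @ [t [f [p [q x]]]]]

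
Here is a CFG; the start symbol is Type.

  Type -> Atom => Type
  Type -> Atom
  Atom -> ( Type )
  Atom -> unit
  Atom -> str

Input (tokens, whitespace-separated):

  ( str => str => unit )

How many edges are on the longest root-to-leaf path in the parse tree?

6

[Type [Atom ( [Type [Atom str] => [Type [Atom str] => [Type [Atom unit]]]] )]]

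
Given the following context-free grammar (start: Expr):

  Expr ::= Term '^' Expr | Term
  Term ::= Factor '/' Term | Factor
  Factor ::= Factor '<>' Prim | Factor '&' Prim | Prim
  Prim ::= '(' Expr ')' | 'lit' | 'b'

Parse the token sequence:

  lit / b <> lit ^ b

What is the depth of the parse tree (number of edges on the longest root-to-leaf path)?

6

[Expr [Term [Factor [Prim lit]] / [Term [Factor [Factor [Prim b]] <> [Prim lit]]]] ^ [Expr [Term [Factor [Prim b]]]]]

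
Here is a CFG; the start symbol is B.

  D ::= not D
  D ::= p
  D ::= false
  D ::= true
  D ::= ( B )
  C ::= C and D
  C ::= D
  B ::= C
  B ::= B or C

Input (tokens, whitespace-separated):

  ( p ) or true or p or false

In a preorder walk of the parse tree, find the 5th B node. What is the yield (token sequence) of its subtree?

p

[B [B [B [B [C [D ( [B [C [D p]]] )]]] or [C [D true]]] or [C [D p]]] or [C [D false]]]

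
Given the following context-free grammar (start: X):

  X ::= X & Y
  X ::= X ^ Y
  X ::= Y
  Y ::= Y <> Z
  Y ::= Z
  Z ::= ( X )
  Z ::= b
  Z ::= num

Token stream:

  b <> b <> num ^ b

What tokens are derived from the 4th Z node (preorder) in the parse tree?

[X [X [Y [Y [Y [Z b]] <> [Z b]] <> [Z num]]] ^ [Y [Z b]]]

b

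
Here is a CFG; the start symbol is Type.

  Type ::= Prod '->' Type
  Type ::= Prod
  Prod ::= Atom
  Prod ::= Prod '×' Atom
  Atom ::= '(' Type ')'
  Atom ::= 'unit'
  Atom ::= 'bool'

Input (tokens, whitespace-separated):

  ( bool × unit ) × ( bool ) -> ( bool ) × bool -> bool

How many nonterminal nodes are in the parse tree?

24

[Type [Prod [Prod [Atom ( [Type [Prod [Prod [Atom bool]] × [Atom unit]]] )]] × [Atom ( [Type [Prod [Atom bool]]] )]] -> [Type [Prod [Prod [Atom ( [Type [Prod [Atom bool]]] )]] × [Atom bool]] -> [Type [Prod [Atom bool]]]]]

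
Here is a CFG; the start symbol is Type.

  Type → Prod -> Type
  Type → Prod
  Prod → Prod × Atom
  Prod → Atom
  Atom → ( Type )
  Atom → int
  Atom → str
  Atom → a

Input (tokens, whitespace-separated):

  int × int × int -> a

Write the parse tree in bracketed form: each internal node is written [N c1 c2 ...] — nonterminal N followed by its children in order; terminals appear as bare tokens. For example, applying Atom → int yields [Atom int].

Type
Prod -> Type
Prod × Atom -> Type
Prod × Atom × Atom -> Type
Atom × Atom × Atom -> Type
int × Atom × Atom -> Type
int × int × Atom -> Type
int × int × int -> Type
int × int × int -> Prod
int × int × int -> Atom
int × int × int -> a

[Type [Prod [Prod [Prod [Atom int]] × [Atom int]] × [Atom int]] -> [Type [Prod [Atom a]]]]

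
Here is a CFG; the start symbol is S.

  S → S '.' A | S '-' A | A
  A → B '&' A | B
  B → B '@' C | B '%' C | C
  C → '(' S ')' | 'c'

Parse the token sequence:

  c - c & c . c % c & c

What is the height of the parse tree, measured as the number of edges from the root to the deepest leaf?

[S [S [S [A [B [C c]]]] - [A [B [C c]] & [A [B [C c]]]]] . [A [B [B [C c]] % [C c]] & [A [B [C c]]]]]

6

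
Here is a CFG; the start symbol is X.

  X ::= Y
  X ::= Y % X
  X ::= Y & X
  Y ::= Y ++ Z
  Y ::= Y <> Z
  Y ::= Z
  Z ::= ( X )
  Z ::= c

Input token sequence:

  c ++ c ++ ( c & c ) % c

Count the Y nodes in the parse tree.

6

[X [Y [Y [Y [Z c]] ++ [Z c]] ++ [Z ( [X [Y [Z c]] & [X [Y [Z c]]]] )]] % [X [Y [Z c]]]]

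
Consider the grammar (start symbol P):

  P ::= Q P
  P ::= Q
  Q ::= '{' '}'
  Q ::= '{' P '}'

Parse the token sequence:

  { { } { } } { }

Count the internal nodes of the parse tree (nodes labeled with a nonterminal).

[P [Q { [P [Q { }] [P [Q { }]]] }] [P [Q { }]]]

8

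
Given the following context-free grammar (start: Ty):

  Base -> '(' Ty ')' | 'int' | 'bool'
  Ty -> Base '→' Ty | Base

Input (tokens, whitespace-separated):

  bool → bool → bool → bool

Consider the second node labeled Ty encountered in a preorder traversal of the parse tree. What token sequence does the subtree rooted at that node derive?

bool → bool → bool

[Ty [Base bool] → [Ty [Base bool] → [Ty [Base bool] → [Ty [Base bool]]]]]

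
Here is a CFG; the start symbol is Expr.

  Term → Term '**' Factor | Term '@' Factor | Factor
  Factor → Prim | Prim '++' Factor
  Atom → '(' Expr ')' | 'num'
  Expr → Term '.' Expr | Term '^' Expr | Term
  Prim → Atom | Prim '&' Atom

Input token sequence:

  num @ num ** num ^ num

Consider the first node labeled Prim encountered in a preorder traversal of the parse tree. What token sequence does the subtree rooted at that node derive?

num

[Expr [Term [Term [Term [Factor [Prim [Atom num]]]] @ [Factor [Prim [Atom num]]]] ** [Factor [Prim [Atom num]]]] ^ [Expr [Term [Factor [Prim [Atom num]]]]]]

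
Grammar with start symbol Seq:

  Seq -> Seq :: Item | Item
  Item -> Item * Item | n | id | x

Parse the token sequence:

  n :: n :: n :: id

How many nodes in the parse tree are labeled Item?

4

[Seq [Seq [Seq [Seq [Item n]] :: [Item n]] :: [Item n]] :: [Item id]]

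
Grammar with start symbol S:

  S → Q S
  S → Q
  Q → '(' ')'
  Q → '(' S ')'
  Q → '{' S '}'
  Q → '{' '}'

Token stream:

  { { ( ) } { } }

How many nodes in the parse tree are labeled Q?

4

[S [Q { [S [Q { [S [Q ( )]] }] [S [Q { }]]] }]]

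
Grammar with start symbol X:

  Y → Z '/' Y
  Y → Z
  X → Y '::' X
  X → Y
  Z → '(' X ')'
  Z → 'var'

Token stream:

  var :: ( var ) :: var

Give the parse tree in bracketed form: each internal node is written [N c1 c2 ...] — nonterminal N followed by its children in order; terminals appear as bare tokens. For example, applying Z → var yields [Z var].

X
Y :: X
Z :: X
var :: X
var :: Y :: X
var :: Z :: X
var :: ( X ) :: X
var :: ( Y ) :: X
var :: ( Z ) :: X
var :: ( var ) :: X
var :: ( var ) :: Y
var :: ( var ) :: Z
var :: ( var ) :: var

[X [Y [Z var]] :: [X [Y [Z ( [X [Y [Z var]]] )]] :: [X [Y [Z var]]]]]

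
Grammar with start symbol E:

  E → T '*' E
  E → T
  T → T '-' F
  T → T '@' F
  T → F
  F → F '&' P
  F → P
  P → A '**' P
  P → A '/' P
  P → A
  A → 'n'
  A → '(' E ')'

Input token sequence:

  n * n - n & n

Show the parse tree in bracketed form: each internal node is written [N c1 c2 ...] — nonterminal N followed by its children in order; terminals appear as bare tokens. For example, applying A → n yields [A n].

[E [T [F [P [A n]]]] * [E [T [T [F [P [A n]]]] - [F [F [P [A n]]] & [P [A n]]]]]]

E
T * E
F * E
P * E
A * E
n * E
n * T
n * T - F
n * F - F
n * P - F
n * A - F
n * n - F
n * n - F & P
n * n - P & P
n * n - A & P
n * n - n & P
n * n - n & A
n * n - n & n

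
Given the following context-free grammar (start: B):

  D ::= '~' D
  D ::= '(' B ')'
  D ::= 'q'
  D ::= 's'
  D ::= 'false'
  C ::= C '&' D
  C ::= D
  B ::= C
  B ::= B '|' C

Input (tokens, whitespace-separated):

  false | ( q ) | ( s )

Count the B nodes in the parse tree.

5

[B [B [B [C [D false]]] | [C [D ( [B [C [D q]]] )]]] | [C [D ( [B [C [D s]]] )]]]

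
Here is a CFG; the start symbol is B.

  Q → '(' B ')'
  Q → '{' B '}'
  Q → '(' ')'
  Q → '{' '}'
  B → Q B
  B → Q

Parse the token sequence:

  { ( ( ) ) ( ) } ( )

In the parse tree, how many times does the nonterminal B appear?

[B [Q { [B [Q ( [B [Q ( )]] )] [B [Q ( )]]] }] [B [Q ( )]]]

5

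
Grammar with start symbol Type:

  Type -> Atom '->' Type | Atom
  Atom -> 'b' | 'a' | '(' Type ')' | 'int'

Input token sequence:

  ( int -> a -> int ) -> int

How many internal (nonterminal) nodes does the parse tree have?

[Type [Atom ( [Type [Atom int] -> [Type [Atom a] -> [Type [Atom int]]]] )] -> [Type [Atom int]]]

10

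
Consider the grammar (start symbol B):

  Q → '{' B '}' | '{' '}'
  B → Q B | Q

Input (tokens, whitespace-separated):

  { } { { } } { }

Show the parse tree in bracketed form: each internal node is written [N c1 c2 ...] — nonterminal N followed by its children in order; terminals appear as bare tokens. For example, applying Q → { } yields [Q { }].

[B [Q { }] [B [Q { [B [Q { }]] }] [B [Q { }]]]]

B
Q B
{ } B
{ } Q B
{ } { B } B
{ } { Q } B
{ } { { } } B
{ } { { } } Q
{ } { { } } { }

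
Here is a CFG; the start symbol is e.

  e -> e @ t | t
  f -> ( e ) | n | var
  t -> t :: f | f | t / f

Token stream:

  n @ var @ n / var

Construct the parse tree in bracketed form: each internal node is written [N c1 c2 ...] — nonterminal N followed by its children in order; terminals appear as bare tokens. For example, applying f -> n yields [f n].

e
e @ t
e @ t @ t
t @ t @ t
f @ t @ t
n @ t @ t
n @ f @ t
n @ var @ t
n @ var @ t / f
n @ var @ f / f
n @ var @ n / f
n @ var @ n / var

[e [e [e [t [f n]]] @ [t [f var]]] @ [t [t [f n]] / [f var]]]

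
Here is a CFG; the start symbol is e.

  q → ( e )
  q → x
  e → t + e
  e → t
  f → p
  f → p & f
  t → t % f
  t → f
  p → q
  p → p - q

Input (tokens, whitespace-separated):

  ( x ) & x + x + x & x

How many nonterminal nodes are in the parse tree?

[e [t [f [p [q ( [e [t [f [p [q x]]]]] )]] & [f [p [q x]]]]] + [e [t [f [p [q x]]]] + [e [t [f [p [q x]] & [f [p [q x]]]]]]]]

26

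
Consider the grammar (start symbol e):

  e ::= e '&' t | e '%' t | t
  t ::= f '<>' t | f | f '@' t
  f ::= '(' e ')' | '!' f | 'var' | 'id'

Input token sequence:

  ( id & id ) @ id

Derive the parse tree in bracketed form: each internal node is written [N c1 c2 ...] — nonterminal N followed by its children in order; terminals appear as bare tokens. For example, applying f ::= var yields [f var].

[e [t [f ( [e [e [t [f id]]] & [t [f id]]] )] @ [t [f id]]]]

e
t
f @ t
( e ) @ t
( e & t ) @ t
( t & t ) @ t
( f & t ) @ t
( id & t ) @ t
( id & f ) @ t
( id & id ) @ t
( id & id ) @ f
( id & id ) @ id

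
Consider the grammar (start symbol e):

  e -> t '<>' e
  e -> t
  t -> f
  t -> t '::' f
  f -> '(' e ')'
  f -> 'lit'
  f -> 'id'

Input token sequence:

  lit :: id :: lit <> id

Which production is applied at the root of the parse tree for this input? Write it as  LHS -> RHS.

[e [t [t [t [f lit]] :: [f id]] :: [f lit]] <> [e [t [f id]]]]

e -> t '<>' e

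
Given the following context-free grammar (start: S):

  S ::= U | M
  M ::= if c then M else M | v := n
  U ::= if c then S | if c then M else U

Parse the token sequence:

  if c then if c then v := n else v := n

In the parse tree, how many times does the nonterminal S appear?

2

[S [U if c then [S [M if c then [M v := n] else [M v := n]]]]]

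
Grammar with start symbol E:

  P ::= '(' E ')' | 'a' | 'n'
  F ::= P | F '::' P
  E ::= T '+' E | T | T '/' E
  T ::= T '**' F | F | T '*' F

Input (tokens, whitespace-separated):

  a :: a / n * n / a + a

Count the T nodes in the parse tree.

5

[E [T [F [F [P a]] :: [P a]]] / [E [T [T [F [P n]]] * [F [P n]]] / [E [T [F [P a]]] + [E [T [F [P a]]]]]]]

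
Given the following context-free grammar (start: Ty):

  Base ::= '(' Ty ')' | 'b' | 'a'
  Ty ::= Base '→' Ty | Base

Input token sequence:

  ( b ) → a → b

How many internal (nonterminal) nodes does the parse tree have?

8

[Ty [Base ( [Ty [Base b]] )] → [Ty [Base a] → [Ty [Base b]]]]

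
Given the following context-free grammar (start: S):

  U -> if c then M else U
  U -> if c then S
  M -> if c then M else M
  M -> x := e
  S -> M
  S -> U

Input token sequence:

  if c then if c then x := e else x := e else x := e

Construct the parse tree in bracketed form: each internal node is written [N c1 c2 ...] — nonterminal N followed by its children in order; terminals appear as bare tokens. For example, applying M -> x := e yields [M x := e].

S
M
if c then M else M
if c then if c then M else M else M
if c then if c then x := e else M else M
if c then if c then x := e else x := e else M
if c then if c then x := e else x := e else x := e

[S [M if c then [M if c then [M x := e] else [M x := e]] else [M x := e]]]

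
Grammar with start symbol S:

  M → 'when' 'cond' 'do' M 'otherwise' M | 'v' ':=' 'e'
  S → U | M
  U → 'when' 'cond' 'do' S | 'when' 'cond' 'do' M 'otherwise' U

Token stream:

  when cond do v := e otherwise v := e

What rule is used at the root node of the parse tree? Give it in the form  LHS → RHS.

S → M

[S [M when cond do [M v := e] otherwise [M v := e]]]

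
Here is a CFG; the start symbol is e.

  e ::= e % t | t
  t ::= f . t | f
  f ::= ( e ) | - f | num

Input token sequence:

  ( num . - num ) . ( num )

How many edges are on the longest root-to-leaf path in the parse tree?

8

[e [t [f ( [e [t [f num] . [t [f - [f num]]]]] )] . [t [f ( [e [t [f num]]] )]]]]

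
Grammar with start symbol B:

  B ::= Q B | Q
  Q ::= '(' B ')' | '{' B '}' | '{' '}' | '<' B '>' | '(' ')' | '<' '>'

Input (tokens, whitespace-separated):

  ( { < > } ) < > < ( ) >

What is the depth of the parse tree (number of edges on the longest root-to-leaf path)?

[B [Q ( [B [Q { [B [Q < >]] }]] )] [B [Q < >] [B [Q < [B [Q ( )]] >]]]]

6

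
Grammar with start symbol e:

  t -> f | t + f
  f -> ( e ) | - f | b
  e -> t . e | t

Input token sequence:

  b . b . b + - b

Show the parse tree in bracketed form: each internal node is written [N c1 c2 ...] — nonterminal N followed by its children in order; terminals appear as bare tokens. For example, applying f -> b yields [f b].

[e [t [f b]] . [e [t [f b]] . [e [t [t [f b]] + [f - [f b]]]]]]

e
t . e
f . e
b . e
b . t . e
b . f . e
b . b . e
b . b . t
b . b . t + f
b . b . f + f
b . b . b + f
b . b . b + - f
b . b . b + - b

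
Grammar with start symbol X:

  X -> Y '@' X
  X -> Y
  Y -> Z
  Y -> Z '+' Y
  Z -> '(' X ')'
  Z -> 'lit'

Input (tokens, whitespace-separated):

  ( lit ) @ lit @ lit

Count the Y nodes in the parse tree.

4

[X [Y [Z ( [X [Y [Z lit]]] )]] @ [X [Y [Z lit]] @ [X [Y [Z lit]]]]]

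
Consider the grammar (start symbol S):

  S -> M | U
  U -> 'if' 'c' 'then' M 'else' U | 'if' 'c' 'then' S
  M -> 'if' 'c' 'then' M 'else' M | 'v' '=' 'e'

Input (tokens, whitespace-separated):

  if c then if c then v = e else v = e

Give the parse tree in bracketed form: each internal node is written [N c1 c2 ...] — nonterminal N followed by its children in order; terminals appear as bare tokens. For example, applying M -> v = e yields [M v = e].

[S [U if c then [S [M if c then [M v = e] else [M v = e]]]]]

S
U
if c then S
if c then M
if c then if c then M else M
if c then if c then v = e else M
if c then if c then v = e else v = e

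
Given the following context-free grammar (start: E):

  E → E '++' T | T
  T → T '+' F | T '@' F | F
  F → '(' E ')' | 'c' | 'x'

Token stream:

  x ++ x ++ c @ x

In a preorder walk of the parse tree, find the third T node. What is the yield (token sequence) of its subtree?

c @ x

[E [E [E [T [F x]]] ++ [T [F x]]] ++ [T [T [F c]] @ [F x]]]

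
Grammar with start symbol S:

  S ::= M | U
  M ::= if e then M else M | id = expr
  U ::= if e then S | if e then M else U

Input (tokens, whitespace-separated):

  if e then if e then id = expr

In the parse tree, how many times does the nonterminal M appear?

1

[S [U if e then [S [U if e then [S [M id = expr]]]]]]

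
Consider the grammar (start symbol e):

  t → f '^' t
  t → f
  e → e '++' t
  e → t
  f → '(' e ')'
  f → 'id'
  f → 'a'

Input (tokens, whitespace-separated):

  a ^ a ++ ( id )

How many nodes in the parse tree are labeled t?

4

[e [e [t [f a] ^ [t [f a]]]] ++ [t [f ( [e [t [f id]]] )]]]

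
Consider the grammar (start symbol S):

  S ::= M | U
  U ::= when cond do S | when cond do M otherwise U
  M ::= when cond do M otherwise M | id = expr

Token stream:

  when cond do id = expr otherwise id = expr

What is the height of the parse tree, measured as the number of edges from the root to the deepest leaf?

[S [M when cond do [M id = expr] otherwise [M id = expr]]]

3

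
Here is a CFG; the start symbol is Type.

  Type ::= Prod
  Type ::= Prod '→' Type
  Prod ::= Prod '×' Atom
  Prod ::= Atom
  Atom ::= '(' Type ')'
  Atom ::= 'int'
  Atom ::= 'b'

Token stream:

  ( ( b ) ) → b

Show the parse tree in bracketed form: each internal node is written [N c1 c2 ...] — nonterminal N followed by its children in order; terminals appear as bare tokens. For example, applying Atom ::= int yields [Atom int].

[Type [Prod [Atom ( [Type [Prod [Atom ( [Type [Prod [Atom b]]] )]]] )]] → [Type [Prod [Atom b]]]]

Type
Prod → Type
Atom → Type
( Type ) → Type
( Prod ) → Type
( Atom ) → Type
( ( Type ) ) → Type
( ( Prod ) ) → Type
( ( Atom ) ) → Type
( ( b ) ) → Type
( ( b ) ) → Prod
( ( b ) ) → Atom
( ( b ) ) → b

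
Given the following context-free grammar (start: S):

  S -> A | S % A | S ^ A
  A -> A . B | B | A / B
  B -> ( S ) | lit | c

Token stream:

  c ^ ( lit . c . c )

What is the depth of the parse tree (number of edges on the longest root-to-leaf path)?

[S [S [A [B c]]] ^ [A [B ( [S [A [A [A [B lit]] . [B c]] . [B c]]] )]]]

8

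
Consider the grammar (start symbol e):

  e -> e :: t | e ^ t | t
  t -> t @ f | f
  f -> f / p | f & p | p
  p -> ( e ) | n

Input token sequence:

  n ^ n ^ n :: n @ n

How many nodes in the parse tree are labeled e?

4

[e [e [e [e [t [f [p n]]]] ^ [t [f [p n]]]] ^ [t [f [p n]]]] :: [t [t [f [p n]]] @ [f [p n]]]]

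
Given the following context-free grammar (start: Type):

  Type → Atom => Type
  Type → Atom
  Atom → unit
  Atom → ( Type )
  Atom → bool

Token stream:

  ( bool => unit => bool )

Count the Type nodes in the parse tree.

4

[Type [Atom ( [Type [Atom bool] => [Type [Atom unit] => [Type [Atom bool]]]] )]]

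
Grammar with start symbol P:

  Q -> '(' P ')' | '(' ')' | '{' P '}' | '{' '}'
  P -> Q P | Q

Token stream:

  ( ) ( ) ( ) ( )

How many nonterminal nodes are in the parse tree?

[P [Q ( )] [P [Q ( )] [P [Q ( )] [P [Q ( )]]]]]

8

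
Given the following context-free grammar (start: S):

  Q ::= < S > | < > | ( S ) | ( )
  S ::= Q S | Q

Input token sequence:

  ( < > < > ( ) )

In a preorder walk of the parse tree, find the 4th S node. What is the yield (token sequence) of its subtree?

( )

[S [Q ( [S [Q < >] [S [Q < >] [S [Q ( )]]]] )]]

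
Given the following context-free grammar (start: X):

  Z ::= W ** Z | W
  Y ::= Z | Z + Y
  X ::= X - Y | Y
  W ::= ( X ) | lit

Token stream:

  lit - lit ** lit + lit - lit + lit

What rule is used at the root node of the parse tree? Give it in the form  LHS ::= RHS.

X ::= X - Y

[X [X [X [Y [Z [W lit]]]] - [Y [Z [W lit] ** [Z [W lit]]] + [Y [Z [W lit]]]]] - [Y [Z [W lit]] + [Y [Z [W lit]]]]]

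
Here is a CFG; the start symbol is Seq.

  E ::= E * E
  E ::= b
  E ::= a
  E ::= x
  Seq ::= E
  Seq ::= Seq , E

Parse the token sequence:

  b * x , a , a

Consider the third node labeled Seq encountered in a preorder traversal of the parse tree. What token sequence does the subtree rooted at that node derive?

b * x

[Seq [Seq [Seq [E [E b] * [E x]]] , [E a]] , [E a]]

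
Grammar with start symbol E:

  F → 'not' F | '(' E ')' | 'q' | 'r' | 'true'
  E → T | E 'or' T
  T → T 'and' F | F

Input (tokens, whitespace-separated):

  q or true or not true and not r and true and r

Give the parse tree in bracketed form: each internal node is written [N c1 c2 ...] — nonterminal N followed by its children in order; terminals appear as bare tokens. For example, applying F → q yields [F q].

[E [E [E [T [F q]]] or [T [F true]]] or [T [T [T [T [F not [F true]]] and [F not [F r]]] and [F true]] and [F r]]]

E
E or T
E or T or T
T or T or T
F or T or T
q or T or T
q or F or T
q or true or T
q or true or T and F
q or true or T and F and F
q or true or T and F and F and F
q or true or F and F and F and F
q or true or not F and F and F and F
q or true or not true and F and F and F
q or true or not true and not F and F and F
q or true or not true and not r and F and F
q or true or not true and not r and true and F
q or true or not true and not r and true and r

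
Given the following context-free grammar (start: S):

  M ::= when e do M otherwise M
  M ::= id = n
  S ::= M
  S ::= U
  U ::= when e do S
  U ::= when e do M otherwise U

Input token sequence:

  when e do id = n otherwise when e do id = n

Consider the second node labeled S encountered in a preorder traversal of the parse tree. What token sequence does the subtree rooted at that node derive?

[S [U when e do [M id = n] otherwise [U when e do [S [M id = n]]]]]

id = n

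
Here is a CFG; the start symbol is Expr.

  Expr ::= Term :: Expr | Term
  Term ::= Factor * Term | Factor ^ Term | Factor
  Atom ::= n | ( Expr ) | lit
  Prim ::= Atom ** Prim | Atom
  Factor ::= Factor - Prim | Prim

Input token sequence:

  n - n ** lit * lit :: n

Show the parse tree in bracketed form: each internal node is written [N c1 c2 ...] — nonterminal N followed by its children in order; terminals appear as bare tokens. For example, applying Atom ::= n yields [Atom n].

[Expr [Term [Factor [Factor [Prim [Atom n]]] - [Prim [Atom n] ** [Prim [Atom lit]]]] * [Term [Factor [Prim [Atom lit]]]]] :: [Expr [Term [Factor [Prim [Atom n]]]]]]

Expr
Term :: Expr
Factor * Term :: Expr
Factor - Prim * Term :: Expr
Prim - Prim * Term :: Expr
Atom - Prim * Term :: Expr
n - Prim * Term :: Expr
n - Atom ** Prim * Term :: Expr
n - n ** Prim * Term :: Expr
n - n ** Atom * Term :: Expr
n - n ** lit * Term :: Expr
n - n ** lit * Factor :: Expr
n - n ** lit * Prim :: Expr
n - n ** lit * Atom :: Expr
n - n ** lit * lit :: Expr
n - n ** lit * lit :: Term
n - n ** lit * lit :: Factor
n - n ** lit * lit :: Prim
n - n ** lit * lit :: Atom
n - n ** lit * lit :: n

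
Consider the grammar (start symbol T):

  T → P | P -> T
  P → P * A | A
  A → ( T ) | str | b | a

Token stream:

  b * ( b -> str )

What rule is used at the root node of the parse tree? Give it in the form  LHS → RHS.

[T [P [P [A b]] * [A ( [T [P [A b]] -> [T [P [A str]]]] )]]]

T → P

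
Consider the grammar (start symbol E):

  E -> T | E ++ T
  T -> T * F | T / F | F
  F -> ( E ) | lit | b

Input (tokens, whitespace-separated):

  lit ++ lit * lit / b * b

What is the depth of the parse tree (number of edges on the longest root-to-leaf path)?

[E [E [T [F lit]]] ++ [T [T [T [T [F lit]] * [F lit]] / [F b]] * [F b]]]

6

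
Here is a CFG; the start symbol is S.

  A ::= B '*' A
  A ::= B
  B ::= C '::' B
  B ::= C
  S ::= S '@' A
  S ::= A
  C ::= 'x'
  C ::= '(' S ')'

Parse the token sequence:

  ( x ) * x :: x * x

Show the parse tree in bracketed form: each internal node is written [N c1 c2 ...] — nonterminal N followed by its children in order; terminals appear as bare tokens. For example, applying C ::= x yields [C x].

S
A
B * A
C * A
( S ) * A
( A ) * A
( B ) * A
( C ) * A
( x ) * A
( x ) * B * A
( x ) * C :: B * A
( x ) * x :: B * A
( x ) * x :: C * A
( x ) * x :: x * A
( x ) * x :: x * B
( x ) * x :: x * C
( x ) * x :: x * x

[S [A [B [C ( [S [A [B [C x]]]] )]] * [A [B [C x] :: [B [C x]]] * [A [B [C x]]]]]]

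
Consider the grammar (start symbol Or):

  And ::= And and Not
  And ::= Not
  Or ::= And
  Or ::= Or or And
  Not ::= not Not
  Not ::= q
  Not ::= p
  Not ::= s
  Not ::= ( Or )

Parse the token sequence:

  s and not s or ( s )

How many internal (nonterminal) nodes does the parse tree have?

12

[Or [Or [And [And [Not s]] and [Not not [Not s]]]] or [And [Not ( [Or [And [Not s]]] )]]]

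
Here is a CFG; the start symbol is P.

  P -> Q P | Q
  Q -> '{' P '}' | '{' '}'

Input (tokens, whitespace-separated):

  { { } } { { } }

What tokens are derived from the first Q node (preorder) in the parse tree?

[P [Q { [P [Q { }]] }] [P [Q { [P [Q { }]] }]]]

{ { } }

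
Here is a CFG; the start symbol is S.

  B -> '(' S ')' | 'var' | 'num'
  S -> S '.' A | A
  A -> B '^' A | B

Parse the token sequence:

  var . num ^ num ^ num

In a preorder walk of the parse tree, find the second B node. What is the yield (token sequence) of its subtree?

[S [S [A [B var]]] . [A [B num] ^ [A [B num] ^ [A [B num]]]]]

num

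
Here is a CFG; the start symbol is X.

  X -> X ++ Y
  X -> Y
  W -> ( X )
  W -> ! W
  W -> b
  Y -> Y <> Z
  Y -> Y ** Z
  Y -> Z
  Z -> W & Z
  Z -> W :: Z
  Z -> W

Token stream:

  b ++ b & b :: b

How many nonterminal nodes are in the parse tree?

12

[X [X [Y [Z [W b]]]] ++ [Y [Z [W b] & [Z [W b] :: [Z [W b]]]]]]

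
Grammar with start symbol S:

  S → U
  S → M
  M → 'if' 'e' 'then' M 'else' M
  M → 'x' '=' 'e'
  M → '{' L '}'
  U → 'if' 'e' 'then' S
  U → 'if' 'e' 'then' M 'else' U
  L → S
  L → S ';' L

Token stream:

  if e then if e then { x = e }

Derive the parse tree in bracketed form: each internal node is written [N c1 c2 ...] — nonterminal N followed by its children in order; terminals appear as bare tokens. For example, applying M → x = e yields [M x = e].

S
U
if e then S
if e then U
if e then if e then S
if e then if e then M
if e then if e then { L }
if e then if e then { S }
if e then if e then { M }
if e then if e then { x = e }

[S [U if e then [S [U if e then [S [M { [L [S [M x = e]]] }]]]]]]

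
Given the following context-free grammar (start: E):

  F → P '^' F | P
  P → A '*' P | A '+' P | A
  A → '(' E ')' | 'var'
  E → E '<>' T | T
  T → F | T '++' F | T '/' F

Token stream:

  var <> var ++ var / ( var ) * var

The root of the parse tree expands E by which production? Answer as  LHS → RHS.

[E [E [T [F [P [A var]]]]] <> [T [T [T [F [P [A var]]]] ++ [F [P [A var]]]] / [F [P [A ( [E [T [F [P [A var]]]]] )] * [P [A var]]]]]]

E → E '<>' T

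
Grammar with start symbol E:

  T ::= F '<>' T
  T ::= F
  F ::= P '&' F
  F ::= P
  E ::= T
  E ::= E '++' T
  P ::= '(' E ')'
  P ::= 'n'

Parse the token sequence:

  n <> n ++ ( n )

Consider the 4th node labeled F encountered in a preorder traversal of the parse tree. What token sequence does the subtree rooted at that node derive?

n

[E [E [T [F [P n]] <> [T [F [P n]]]]] ++ [T [F [P ( [E [T [F [P n]]]] )]]]]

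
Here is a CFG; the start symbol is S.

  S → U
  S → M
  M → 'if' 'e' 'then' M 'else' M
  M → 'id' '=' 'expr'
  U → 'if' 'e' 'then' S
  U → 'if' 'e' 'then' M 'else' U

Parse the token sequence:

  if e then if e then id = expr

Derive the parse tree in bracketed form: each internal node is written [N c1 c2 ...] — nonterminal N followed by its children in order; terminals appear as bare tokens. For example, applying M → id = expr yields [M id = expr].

[S [U if e then [S [U if e then [S [M id = expr]]]]]]

S
U
if e then S
if e then U
if e then if e then S
if e then if e then M
if e then if e then id = expr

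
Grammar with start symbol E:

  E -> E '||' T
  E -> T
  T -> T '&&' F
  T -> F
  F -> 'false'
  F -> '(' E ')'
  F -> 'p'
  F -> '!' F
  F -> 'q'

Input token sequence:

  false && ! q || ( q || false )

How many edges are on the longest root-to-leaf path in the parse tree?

7

[E [E [T [T [F false]] && [F ! [F q]]]] || [T [F ( [E [E [T [F q]]] || [T [F false]]] )]]]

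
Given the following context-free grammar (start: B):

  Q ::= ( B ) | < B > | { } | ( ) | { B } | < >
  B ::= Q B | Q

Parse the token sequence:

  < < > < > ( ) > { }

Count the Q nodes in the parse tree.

[B [Q < [B [Q < >] [B [Q < >] [B [Q ( )]]]] >] [B [Q { }]]]

5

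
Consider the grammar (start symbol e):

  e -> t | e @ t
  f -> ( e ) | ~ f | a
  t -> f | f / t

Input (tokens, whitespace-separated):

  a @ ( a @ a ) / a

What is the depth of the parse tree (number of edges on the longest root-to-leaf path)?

[e [e [t [f a]]] @ [t [f ( [e [e [t [f a]]] @ [t [f a]]] )] / [t [f a]]]]

7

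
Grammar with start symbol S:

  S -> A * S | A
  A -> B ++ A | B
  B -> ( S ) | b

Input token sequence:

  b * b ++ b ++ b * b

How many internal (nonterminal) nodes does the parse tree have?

[S [A [B b]] * [S [A [B b] ++ [A [B b] ++ [A [B b]]]] * [S [A [B b]]]]]

13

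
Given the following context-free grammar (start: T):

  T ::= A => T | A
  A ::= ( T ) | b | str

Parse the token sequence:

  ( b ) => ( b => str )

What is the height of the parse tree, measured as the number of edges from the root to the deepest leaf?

[T [A ( [T [A b]] )] => [T [A ( [T [A b] => [T [A str]]] )]]]

6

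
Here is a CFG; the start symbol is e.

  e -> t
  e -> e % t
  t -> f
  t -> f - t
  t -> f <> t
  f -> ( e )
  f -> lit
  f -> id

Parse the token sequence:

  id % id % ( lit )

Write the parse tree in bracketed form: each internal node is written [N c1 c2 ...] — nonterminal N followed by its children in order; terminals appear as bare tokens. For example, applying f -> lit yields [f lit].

[e [e [e [t [f id]]] % [t [f id]]] % [t [f ( [e [t [f lit]]] )]]]

e
e % t
e % t % t
t % t % t
f % t % t
id % t % t
id % f % t
id % id % t
id % id % f
id % id % ( e )
id % id % ( t )
id % id % ( f )
id % id % ( lit )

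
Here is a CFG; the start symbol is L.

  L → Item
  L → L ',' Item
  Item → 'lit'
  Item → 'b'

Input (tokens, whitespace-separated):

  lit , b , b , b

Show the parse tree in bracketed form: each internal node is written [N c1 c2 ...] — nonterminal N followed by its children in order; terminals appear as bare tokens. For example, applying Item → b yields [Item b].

L
L , Item
L , Item , Item
L , Item , Item , Item
Item , Item , Item , Item
lit , Item , Item , Item
lit , b , Item , Item
lit , b , b , Item
lit , b , b , b

[L [L [L [L [Item lit]] , [Item b]] , [Item b]] , [Item b]]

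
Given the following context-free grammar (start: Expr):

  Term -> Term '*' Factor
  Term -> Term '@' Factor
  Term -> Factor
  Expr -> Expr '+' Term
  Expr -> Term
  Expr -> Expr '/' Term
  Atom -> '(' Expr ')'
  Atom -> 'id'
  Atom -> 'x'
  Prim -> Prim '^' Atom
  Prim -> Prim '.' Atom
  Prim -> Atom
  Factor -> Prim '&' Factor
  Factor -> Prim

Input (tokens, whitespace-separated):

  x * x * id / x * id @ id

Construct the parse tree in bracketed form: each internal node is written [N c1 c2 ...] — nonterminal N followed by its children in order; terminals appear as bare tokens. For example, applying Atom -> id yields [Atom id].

[Expr [Expr [Term [Term [Term [Factor [Prim [Atom x]]]] * [Factor [Prim [Atom x]]]] * [Factor [Prim [Atom id]]]]] / [Term [Term [Term [Factor [Prim [Atom x]]]] * [Factor [Prim [Atom id]]]] @ [Factor [Prim [Atom id]]]]]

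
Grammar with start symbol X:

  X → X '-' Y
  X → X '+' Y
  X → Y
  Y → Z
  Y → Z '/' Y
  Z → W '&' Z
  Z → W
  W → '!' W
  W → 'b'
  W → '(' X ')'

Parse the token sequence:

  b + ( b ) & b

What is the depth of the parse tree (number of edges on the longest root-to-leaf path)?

8

[X [X [Y [Z [W b]]]] + [Y [Z [W ( [X [Y [Z [W b]]]] )] & [Z [W b]]]]]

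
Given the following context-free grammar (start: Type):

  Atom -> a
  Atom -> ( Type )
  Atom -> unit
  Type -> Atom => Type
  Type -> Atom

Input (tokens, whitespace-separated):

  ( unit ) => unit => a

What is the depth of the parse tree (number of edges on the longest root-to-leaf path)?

4

[Type [Atom ( [Type [Atom unit]] )] => [Type [Atom unit] => [Type [Atom a]]]]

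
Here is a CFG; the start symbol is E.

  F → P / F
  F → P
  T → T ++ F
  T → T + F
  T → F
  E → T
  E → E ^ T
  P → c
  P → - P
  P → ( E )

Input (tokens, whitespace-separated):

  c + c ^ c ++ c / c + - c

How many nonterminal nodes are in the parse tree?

20

[E [E [T [T [F [P c]]] + [F [P c]]]] ^ [T [T [T [F [P c]]] ++ [F [P c] / [F [P c]]]] + [F [P - [P c]]]]]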